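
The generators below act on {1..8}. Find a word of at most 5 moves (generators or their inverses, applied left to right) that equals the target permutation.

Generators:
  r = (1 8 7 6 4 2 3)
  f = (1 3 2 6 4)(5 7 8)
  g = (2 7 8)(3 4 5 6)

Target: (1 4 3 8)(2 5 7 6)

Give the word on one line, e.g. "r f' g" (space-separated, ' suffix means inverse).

  after f: (1 3 2 6 4)(5 7 8)
  after r': (1 2 7)(3 4)(5 8)
  after g': (1 8 4 6 5 7)
  after f: (1 5 8)(2 6 7 3)
  after g': (1 4 3 8)(2 5 7 6)

f r' g' f g'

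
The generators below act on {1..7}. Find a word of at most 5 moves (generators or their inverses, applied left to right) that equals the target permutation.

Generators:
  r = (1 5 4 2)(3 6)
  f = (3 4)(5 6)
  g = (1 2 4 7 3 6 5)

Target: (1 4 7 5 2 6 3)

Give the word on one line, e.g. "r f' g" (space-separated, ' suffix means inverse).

g f' r'

  after g: (1 2 4 7 3 6 5)
  after f': (1 2 3 5)(4 7)
  after r': (1 4 7 5 2 6 3)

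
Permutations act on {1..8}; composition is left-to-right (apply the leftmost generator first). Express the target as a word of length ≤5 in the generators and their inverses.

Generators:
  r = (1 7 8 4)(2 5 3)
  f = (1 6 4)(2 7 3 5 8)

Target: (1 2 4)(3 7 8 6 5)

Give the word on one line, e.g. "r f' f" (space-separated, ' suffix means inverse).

  after f': (1 4 6)(2 8 5 3 7)
  after r: (2 4 6 7 5)(3 8)
  after f': (1 4)(2 6)(3 5 8 7)
  after r': (1 8)(2 6 3)(5 7)
  after f: (1 2 4)(3 7 8 6 5)

f' r f' r' f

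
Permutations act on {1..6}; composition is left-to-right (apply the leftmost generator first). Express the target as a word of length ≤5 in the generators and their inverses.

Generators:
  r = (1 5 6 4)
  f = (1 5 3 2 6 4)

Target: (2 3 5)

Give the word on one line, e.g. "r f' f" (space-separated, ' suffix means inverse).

  after r': (1 4 6 5)
  after r': (1 6)(4 5)
  after r': (1 5 6 4)
  after f': (2 3 5)

r' r' r' f'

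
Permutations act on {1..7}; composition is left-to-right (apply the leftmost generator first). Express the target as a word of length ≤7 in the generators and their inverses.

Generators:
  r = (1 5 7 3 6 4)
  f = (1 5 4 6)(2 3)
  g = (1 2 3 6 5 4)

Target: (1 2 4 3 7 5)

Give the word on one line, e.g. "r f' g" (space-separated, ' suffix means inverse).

  after f: (1 5 4 6)(2 3)
  after r': (2 7 5 6 4 3)
  after f: (1 5)(2 7 4)
  after r': (2 5 4)(3 7 6)
  after g: (1 2 4 3 7 5)

f r' f r' g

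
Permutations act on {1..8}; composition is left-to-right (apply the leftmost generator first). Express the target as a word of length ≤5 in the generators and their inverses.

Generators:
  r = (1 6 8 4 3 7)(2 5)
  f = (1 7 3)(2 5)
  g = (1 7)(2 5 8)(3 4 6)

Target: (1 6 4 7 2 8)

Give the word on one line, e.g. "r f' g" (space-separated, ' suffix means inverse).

r r r g

  after r: (1 6 8 4 3 7)(2 5)
  after r: (1 8 3)(4 7 6)
  after r: (1 4)(2 5)(3 6)(7 8)
  after g: (1 6 4 7 2 8)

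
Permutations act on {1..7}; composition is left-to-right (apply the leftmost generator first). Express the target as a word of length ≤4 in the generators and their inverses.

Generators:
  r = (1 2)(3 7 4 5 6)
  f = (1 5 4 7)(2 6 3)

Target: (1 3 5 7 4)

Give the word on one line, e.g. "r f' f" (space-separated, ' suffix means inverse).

r' f' r' f

  after r': (1 2)(3 6 5 4 7)
  after f': (1 3 2 7 6)
  after r': (1 6 2 3)(4 7 5)
  after f: (1 3 5 7 4)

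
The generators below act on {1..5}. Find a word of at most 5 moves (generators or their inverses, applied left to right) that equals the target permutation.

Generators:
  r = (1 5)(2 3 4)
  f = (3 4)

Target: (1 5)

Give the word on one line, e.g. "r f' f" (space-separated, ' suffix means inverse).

r' f' r f r'

  after r': (1 5)(2 4 3)
  after f': (1 5)(2 3)
  after r: (2 4)
  after f: (2 3 4)
  after r': (1 5)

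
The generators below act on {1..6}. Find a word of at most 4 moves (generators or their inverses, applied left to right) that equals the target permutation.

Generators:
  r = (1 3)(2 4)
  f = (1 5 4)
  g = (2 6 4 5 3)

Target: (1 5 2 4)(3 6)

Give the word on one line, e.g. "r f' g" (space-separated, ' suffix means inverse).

g f' g

  after g: (2 6 4 5 3)
  after f': (1 4)(2 6 5 3)
  after g: (1 5 2 4)(3 6)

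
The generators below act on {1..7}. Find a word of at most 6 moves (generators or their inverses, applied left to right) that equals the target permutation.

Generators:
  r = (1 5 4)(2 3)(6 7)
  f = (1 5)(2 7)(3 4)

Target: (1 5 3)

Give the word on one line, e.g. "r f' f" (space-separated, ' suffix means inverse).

  after f': (1 5)(2 7)(3 4)
  after r: (1 4 2 6 7 3)
  after r: (2 7)(3 5 4)
  after f: (1 5 3)

f' r r f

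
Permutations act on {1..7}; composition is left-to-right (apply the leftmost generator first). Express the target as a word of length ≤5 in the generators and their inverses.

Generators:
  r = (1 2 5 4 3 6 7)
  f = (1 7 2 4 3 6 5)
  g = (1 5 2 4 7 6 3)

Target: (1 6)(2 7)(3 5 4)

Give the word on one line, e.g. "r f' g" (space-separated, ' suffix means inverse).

  after r: (1 2 5 4 3 6 7)
  after r: (1 5 3 7 2 4 6)
  after r: (1 4 7 5 6 2 3)
  after r: (1 3 2 6 5 7 4)
  after g': (1 6)(2 7)(3 5 4)

r r r r g'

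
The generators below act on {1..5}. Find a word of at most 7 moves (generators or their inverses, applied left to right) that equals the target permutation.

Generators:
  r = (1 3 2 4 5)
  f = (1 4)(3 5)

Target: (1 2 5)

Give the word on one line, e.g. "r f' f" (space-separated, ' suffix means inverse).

r' f' r' f r'

  after r': (1 5 4 2 3)
  after f': (1 3 4 2 5)
  after r': (2 4 3)
  after f: (1 4 5 3 2)
  after r': (1 2 5)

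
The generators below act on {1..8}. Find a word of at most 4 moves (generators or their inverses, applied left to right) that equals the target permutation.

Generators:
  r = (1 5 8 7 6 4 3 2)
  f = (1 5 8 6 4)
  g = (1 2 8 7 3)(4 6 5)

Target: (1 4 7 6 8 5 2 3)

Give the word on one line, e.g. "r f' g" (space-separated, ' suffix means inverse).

f' r' f

  after f': (1 4 6 8 5)
  after r': (1 6 5 2 3 4 7 8)
  after f: (1 4 7 6 8 5 2 3)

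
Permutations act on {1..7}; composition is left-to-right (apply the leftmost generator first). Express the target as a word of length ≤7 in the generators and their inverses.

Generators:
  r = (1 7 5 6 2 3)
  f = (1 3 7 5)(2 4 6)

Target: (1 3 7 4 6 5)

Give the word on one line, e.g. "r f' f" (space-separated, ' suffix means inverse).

  after f': (1 5 7 3)(2 6 4)
  after r': (1 7 2 5)(4 6)
  after f': (1 3)(2 7 6)
  after f': (2 3 5 7 4)
  after r': (1 3 7 4 6 5)

f' r' f' f' r'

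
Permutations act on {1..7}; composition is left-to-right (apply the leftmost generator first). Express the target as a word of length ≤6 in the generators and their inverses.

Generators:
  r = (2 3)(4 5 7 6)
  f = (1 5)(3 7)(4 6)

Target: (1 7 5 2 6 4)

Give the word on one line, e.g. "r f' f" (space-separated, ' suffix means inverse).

  after r: (2 3)(4 5 7 6)
  after f': (1 5 3 2 7 4)
  after r: (1 7 5 2 6 4)
  after f': (1 3 7)(2 4 5)
  after f': (1 7 5 2 6 4)

r f' r f' f'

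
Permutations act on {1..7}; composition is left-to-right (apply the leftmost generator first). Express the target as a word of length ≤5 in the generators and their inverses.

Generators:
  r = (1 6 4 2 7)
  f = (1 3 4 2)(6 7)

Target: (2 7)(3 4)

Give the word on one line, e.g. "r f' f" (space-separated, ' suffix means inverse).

  after r': (1 7 2 4 6)
  after r': (1 2 6 7 4)
  after f: (2 7)(3 4)

r' r' f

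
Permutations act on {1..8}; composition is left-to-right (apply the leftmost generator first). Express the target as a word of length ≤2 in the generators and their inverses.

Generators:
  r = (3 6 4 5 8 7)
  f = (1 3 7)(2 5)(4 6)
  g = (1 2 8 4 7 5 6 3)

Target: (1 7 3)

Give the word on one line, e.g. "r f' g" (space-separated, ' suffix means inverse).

  after f: (1 3 7)(2 5)(4 6)
  after f: (1 7 3)

f f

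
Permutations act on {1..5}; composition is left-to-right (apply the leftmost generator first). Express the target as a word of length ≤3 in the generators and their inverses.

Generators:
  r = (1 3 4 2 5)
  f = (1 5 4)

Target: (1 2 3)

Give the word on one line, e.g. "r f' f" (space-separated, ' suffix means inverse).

r' f r

  after r': (1 5 2 4 3)
  after f: (1 4 3 5 2)
  after r: (1 2 3)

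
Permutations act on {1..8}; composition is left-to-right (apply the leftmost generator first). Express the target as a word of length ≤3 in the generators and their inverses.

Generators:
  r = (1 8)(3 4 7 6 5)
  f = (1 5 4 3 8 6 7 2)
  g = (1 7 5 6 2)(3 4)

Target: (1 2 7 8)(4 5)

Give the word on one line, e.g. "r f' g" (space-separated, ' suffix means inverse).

g' r'

  after g': (1 2 6 5 7)(3 4)
  after r': (1 2 7 8)(4 5)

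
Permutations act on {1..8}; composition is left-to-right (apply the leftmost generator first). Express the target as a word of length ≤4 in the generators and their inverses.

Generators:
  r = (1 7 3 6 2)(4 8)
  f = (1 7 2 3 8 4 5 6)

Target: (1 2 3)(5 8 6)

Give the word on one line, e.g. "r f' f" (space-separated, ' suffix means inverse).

  after f': (1 6 5 4 8 3 2 7)
  after r: (1 2 3)(5 8 6)

f' r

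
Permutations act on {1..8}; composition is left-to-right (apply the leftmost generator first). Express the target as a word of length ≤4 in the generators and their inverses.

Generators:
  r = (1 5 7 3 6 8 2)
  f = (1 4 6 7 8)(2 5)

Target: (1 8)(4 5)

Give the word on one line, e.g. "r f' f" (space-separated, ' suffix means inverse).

f r f r

  after f: (1 4 6 7 8)(2 5)
  after r: (1 4 8 5)(2 7)(3 6)
  after f: (1 6 3 7 5 4)(2 8)
  after r: (1 8)(4 5)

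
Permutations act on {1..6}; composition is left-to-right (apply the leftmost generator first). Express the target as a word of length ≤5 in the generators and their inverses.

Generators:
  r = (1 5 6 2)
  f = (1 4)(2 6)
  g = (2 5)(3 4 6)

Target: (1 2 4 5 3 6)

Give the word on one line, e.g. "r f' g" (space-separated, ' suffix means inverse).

  after f: (1 4)(2 6)
  after g: (1 6 5 2 3 4)
  after r': (1 5 6)(2 3 4)
  after g: (1 2 4 5 3 6)

f g r' g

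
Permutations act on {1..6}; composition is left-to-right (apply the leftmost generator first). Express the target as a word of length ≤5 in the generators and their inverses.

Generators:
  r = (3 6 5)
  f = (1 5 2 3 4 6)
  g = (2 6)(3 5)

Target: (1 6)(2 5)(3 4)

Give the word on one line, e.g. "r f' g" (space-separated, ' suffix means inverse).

r' r' f'

  after r': (3 5 6)
  after r': (3 6 5)
  after f': (1 6)(2 5)(3 4)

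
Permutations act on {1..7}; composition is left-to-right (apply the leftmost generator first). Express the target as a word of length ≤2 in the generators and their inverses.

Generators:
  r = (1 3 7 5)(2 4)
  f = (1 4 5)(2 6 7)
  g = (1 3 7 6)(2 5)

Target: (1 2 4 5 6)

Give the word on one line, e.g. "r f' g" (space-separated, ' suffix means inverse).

r' g

  after r': (1 5 7 3)(2 4)
  after g: (1 2 4 5 6)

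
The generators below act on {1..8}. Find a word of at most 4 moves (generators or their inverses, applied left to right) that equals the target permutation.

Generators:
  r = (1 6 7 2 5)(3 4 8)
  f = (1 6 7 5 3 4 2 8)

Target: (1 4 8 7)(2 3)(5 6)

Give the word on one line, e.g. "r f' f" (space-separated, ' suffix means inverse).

  after f': (1 8 2 4 3 5 7 6)
  after r': (1 4 8 7)(2 3)(5 6)

f' r'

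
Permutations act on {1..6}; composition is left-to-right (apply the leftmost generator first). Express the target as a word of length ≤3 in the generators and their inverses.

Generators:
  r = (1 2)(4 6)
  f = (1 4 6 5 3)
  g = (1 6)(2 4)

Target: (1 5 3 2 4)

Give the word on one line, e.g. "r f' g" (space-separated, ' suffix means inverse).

  after g: (1 6)(2 4)
  after f: (1 5 3)(2 6 4)
  after r: (1 5 3 2 4)

g f r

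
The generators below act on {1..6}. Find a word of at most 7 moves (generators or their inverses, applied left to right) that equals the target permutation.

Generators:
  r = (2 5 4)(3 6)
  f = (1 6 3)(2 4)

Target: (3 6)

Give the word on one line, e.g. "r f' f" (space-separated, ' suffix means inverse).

  after f: (1 6 3)(2 4)
  after r': (1 3)(2 5)
  after f: (2 5 4)(3 6)
  after r: (2 4 5)
  after r: (3 6)

f r' f r r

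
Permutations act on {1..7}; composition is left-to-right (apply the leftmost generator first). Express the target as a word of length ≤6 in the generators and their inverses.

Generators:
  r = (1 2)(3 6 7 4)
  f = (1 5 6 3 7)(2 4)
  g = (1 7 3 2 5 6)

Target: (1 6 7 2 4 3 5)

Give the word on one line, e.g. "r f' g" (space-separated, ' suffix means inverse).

r' f g r' r'

  after r': (1 2)(3 4 7 6)
  after f: (1 4)(2 5 6 7 3)
  after g: (1 4 7 2 6 3 5)
  after r': (1 7)(2 3 5)(4 6)
  after r': (1 6 7 2 4 3 5)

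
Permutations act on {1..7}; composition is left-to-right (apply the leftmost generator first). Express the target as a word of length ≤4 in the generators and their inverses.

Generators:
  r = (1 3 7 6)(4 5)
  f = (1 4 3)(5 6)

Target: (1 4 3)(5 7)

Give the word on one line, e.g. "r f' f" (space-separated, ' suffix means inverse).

  after r: (1 3 7 6)(4 5)
  after f': (1 4 6 3 7 5)
  after r: (1 5 3 6 7 4)
  after r: (1 4 3)(5 7)

r f' r r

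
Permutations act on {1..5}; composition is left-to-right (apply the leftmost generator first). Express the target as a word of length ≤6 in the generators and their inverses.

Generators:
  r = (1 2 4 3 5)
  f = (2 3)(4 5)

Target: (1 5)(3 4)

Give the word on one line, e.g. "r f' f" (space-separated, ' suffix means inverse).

r' r' f r f

  after r': (1 5 3 4 2)
  after r': (1 3 2 5 4)
  after f: (1 2 4)
  after r: (1 4 2 3 5)
  after f: (1 5)(3 4)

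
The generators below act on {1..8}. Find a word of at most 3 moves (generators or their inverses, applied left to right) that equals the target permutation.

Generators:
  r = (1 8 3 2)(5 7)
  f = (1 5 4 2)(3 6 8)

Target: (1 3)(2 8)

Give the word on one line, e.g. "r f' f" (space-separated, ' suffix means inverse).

  after r': (1 2 3 8)(5 7)
  after r': (1 3)(2 8)

r' r'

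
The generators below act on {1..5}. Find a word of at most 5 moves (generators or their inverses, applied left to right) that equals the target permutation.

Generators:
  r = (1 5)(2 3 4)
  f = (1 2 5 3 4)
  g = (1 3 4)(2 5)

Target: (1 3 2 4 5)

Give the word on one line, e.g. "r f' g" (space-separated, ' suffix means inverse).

  after r': (1 5)(2 4 3)
  after f': (1 2 3)(4 5)
  after f': (2 5 3 4)
  after f': (1 4)
  after r': (1 3 2 4 5)

r' f' f' f' r'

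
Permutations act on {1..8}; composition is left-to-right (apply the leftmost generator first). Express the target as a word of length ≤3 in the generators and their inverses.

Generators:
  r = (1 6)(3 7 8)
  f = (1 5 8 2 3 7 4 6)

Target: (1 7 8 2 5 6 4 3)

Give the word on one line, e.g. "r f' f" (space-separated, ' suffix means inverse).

r' f' f'

  after r': (1 6)(3 8 7)
  after f': (1 4 7 2 8 3 5)
  after f': (1 7 8 2 5 6 4 3)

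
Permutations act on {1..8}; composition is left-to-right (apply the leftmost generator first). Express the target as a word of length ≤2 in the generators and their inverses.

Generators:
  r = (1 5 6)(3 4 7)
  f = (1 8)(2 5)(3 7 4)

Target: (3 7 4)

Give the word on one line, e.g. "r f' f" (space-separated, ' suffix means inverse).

  after f': (1 8)(2 5)(3 4 7)
  after f': (3 7 4)

f' f'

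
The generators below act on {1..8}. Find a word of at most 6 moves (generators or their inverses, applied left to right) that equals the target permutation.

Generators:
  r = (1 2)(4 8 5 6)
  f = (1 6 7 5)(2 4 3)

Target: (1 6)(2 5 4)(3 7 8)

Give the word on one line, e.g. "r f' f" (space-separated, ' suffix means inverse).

f r' f' f'

  after f: (1 6 7 5)(2 4 3)
  after r': (1 5 2 6 7 8 4 3)
  after f': (1 7 8 2)(3 5)
  after f': (1 6)(2 5 4)(3 7 8)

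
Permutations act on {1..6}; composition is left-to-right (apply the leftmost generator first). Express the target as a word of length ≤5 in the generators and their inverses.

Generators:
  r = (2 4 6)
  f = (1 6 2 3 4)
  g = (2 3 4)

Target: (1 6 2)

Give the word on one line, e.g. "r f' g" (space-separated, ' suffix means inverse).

r' f' r g'

  after r': (2 6 4)
  after f': (1 4 6 3 2)
  after r: (1 6 3 4 2)
  after g': (1 6 2)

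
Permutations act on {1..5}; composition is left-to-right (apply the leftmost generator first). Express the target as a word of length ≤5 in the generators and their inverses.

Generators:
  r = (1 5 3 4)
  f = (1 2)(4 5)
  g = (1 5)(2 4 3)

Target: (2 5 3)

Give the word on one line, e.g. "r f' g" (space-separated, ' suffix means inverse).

  after r': (1 4 3 5)
  after f': (1 5 2)(3 4)
  after g': (2 5 3)

r' f' g'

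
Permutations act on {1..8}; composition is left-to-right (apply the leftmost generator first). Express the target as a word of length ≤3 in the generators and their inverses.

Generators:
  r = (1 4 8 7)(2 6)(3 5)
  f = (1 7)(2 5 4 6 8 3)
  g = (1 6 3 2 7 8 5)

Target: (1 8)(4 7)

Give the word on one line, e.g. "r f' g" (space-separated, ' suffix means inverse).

  after r': (1 7 8 4)(2 6)(3 5)
  after r': (1 8)(4 7)

r' r'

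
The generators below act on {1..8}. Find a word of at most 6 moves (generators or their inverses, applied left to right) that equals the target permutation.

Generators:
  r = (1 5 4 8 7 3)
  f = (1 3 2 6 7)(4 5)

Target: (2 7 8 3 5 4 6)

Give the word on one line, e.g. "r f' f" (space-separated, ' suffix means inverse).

  after r: (1 5 4 8 7 3)
  after r: (1 4 7)(3 5 8)
  after f': (1 5 8)(2 3 4 6)
  after r': (2 7 8 3 5 4 6)

r r f' r'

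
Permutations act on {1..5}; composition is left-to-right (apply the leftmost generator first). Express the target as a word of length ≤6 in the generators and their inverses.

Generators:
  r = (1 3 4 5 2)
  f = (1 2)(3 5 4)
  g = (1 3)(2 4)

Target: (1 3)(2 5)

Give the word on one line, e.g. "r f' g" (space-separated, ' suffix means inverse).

  after g': (1 3)(2 4)
  after r': (2 3)(4 5)
  after f: (1 2 5 3)
  after f: (2 4 3)
  after r: (1 3)(2 5)

g' r' f f r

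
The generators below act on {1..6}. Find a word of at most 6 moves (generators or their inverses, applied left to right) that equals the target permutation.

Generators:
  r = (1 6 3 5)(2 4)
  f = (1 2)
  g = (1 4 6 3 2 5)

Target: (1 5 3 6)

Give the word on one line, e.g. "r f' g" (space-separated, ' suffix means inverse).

g g r' g'

  after g: (1 4 6 3 2 5)
  after g: (1 6 2)(3 5 4)
  after r': (2 5)(4 6)
  after g': (1 5 3 6)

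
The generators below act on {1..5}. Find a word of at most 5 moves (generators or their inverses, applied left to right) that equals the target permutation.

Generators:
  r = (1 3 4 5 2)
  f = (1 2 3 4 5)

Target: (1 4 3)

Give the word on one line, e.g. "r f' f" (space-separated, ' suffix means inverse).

  after f: (1 2 3 4 5)
  after r': (1 5 2)
  after r': (1 4 3)

f r' r'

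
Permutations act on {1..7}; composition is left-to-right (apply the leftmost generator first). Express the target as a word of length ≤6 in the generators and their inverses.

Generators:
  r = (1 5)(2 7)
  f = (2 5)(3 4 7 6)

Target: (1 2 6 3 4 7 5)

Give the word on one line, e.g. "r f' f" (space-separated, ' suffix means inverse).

r f r r

  after r: (1 5)(2 7)
  after f: (1 2 6 3 4 7 5)
  after r: (1 7)(2 6 3 4)
  after r: (1 2 6 3 4 7 5)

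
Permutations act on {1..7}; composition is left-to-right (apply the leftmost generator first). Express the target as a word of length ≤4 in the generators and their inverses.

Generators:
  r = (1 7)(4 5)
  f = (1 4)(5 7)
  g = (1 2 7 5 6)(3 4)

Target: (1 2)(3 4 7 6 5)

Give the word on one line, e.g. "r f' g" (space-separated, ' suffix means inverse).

  after r: (1 7)(4 5)
  after g': (1 2)(3 4 7 6 5)

r g'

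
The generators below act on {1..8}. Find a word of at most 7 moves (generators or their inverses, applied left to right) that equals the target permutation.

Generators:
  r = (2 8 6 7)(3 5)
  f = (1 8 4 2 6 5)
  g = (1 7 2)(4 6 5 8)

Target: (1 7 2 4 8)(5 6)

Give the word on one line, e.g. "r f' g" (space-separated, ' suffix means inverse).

  after f': (1 5 6 2 4 8)
  after g': (1 6 7)(2 8)(4 5)
  after f': (1 2)(4 6 7 5 8)
  after g': (1 7 6)
  after f': (1 7 2 4 8)(5 6)

f' g' f' g' f'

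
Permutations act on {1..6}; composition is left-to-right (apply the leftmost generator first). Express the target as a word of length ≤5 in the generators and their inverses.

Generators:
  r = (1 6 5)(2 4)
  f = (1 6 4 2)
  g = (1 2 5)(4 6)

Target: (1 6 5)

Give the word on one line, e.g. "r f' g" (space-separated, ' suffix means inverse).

r' g' f' f'

  after r': (1 5 6)(2 4)
  after g': (1 2 6 5 4)
  after f': (1 4 2)(5 6)
  after f': (1 6 5)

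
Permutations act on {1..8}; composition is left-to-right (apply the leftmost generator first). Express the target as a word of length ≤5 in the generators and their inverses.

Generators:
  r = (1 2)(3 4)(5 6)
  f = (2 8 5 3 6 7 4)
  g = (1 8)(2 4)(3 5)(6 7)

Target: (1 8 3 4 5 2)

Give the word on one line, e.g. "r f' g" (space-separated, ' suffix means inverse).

f' g r' g g

  after f': (2 4 7 6 3 5 8)
  after g: (1 8 4 6 5)
  after r': (1 8 3 4 5 2)
  after g: (2 8 5 4 3)(6 7)
  after g: (1 8 3 4 5 2)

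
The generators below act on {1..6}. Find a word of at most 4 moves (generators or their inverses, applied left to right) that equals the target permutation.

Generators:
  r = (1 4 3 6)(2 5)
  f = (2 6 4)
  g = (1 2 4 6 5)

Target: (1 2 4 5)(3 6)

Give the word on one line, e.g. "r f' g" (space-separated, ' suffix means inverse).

g' r

  after g': (1 5 6 4 2)
  after r: (1 2 4 5)(3 6)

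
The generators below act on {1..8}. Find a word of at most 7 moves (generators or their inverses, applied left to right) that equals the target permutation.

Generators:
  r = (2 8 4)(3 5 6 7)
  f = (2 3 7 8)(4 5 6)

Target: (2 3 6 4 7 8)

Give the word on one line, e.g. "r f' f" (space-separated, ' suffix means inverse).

f' r' f' f' r

  after f': (2 8 7 3)(4 6 5)
  after r': (3 4 5 8 6)
  after f': (2 8 5 7 3 6)
  after f': (2 7)(3 5)(4 6 8)
  after r: (2 3 6 4 7 8)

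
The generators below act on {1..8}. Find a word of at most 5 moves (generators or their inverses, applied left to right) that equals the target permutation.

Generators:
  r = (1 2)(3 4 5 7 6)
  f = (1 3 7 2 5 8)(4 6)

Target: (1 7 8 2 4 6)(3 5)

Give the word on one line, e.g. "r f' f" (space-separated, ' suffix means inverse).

r' f r

  after r': (1 2)(3 6 7 5 4)
  after f: (1 5 6 2 3 4 7 8)
  after r: (1 7 8 2 4 6)(3 5)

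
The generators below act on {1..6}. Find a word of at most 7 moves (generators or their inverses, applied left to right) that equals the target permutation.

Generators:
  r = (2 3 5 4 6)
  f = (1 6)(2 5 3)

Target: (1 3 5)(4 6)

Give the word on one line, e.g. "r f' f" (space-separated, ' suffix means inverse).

f r f' r' f'

  after f: (1 6)(2 5 3)
  after r: (1 2 4 6)
  after f': (1 3 5 2 4)
  after r': (1 2 5 6 4)
  after f': (1 3 5)(4 6)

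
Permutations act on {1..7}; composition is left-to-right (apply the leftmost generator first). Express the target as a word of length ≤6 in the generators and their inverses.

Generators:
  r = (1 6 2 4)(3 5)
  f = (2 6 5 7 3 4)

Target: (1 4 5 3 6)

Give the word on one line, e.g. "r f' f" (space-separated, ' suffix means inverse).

  after r: (1 6 2 4)(3 5)
  after f': (1 2 3 6 4)(5 7)
  after r': (1 6 2 5 7 3)
  after f': (1 2 6 4 3)
  after r: (1 4 5 3 6)

r f' r' f' r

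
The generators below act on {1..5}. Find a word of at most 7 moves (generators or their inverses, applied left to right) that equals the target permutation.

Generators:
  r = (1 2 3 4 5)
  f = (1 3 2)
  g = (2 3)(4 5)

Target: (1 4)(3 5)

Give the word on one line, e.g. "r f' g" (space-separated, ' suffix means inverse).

g f' r r f

  after g: (2 3)(4 5)
  after f': (1 2)(4 5)
  after r: (1 3 4)
  after r: (1 4 2 3 5)
  after f: (1 4)(3 5)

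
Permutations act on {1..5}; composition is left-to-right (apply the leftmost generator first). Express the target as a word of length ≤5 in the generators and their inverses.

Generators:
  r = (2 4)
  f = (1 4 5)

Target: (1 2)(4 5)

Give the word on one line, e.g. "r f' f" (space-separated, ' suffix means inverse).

  after r: (2 4)
  after f: (1 4 2 5)
  after r: (1 2 5)
  after f: (1 2)(4 5)

r f r f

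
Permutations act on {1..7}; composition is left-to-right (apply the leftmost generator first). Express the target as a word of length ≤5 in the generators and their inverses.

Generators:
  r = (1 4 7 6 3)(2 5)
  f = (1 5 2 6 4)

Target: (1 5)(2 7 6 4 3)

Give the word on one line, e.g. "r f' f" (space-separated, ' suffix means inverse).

f r' f'

  after f: (1 5 2 6 4)
  after r': (1 2 7 4 3 6)
  after f': (1 5)(2 7 6 4 3)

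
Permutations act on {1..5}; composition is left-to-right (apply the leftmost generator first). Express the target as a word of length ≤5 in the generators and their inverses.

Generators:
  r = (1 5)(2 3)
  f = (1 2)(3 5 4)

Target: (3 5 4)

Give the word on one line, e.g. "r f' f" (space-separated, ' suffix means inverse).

f' f' r r

  after f': (1 2)(3 4 5)
  after f': (3 5 4)
  after r: (1 5 4 2 3)
  after r: (3 5 4)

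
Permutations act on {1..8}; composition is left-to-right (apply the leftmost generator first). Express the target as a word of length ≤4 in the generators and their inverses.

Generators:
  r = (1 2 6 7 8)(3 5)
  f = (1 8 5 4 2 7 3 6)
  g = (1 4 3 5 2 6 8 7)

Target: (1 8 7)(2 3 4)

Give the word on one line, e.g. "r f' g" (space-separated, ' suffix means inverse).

  after g': (1 7 8 6 2 5 3 4)
  after r: (1 8 7)(2 3 4)

g' r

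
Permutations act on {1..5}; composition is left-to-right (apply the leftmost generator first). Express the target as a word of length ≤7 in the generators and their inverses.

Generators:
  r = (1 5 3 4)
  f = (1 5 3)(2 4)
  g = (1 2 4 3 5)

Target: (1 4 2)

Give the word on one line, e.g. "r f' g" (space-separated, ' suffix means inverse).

  after g': (1 5 3 4 2)
  after f': (2 3)
  after g': (1 5 3)(2 4)
  after f: (1 3 5)
  after g': (1 4 2)

g' f' g' f g'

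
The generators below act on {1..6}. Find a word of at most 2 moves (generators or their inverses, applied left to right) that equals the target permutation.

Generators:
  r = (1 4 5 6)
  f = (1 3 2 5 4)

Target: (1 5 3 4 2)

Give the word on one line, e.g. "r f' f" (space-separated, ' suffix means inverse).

  after f': (1 4 5 2 3)
  after f': (1 5 3 4 2)

f' f'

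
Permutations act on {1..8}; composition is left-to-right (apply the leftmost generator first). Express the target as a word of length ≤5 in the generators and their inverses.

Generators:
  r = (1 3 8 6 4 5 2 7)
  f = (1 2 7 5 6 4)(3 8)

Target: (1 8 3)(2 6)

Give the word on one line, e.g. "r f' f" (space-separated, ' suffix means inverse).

  after f: (1 2 7 5 6 4)(3 8)
  after f: (1 7 6)(2 5 4)
  after f: (1 5)(2 6)(3 8)(4 7)
  after f: (1 6 7)(2 4 5)
  after r': (1 8 3)(2 6)

f f f f r'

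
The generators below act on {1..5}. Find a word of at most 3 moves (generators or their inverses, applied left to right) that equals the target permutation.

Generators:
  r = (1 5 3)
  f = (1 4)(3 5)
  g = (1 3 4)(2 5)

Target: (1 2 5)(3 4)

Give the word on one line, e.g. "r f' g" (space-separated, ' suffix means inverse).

  after r': (1 3 5)
  after f': (1 5 4)
  after g: (1 2 5)(3 4)

r' f' g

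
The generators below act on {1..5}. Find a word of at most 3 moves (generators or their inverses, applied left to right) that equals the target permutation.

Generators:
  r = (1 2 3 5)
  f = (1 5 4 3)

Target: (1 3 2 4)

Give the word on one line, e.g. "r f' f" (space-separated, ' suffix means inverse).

  after r': (1 5 3 2)
  after f': (2 3)(4 5)
  after f': (1 3 2 4)

r' f' f'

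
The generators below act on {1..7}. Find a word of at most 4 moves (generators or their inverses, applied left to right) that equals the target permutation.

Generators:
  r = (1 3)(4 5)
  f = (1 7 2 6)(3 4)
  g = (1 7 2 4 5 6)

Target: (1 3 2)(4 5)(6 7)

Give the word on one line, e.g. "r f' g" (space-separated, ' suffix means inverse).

  after r: (1 3)(4 5)
  after f': (1 4 5 3 6 2 7)
  after f': (1 3 2)(4 5)(6 7)

r f' f'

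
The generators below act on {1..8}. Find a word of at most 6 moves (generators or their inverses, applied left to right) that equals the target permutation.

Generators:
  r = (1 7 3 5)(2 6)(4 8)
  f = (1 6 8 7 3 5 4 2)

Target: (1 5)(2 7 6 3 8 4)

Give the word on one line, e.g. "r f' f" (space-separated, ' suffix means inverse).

f r' f' f'

  after f: (1 6 8 7 3 5 4 2)
  after r': (1 2 5 8)(4 6)
  after f': (1 4)(2 3 7 8)(5 6)
  after f': (1 5)(2 7 6 3 8 4)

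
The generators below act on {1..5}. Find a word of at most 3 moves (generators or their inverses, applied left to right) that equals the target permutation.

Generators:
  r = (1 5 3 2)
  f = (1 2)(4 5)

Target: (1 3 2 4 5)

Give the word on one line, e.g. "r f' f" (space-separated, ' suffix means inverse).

  after r': (1 2 3 5)
  after r': (1 3)(2 5)
  after f': (1 3 2 4 5)

r' r' f'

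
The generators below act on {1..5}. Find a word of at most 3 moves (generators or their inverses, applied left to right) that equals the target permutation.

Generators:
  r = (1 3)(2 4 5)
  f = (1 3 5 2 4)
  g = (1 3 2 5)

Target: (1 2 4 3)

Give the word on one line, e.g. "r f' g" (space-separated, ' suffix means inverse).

  after f: (1 3 5 2 4)
  after g: (1 2 4 3)

f g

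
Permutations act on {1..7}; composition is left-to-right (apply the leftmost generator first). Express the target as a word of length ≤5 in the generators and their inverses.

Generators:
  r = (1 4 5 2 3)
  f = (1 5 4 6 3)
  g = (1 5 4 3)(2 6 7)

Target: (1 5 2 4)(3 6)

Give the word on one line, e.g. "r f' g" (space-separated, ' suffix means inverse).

f' r' r'

  after f': (1 3 6 4 5)
  after r': (1 2 5 3 6)
  after r': (1 5 2 4)(3 6)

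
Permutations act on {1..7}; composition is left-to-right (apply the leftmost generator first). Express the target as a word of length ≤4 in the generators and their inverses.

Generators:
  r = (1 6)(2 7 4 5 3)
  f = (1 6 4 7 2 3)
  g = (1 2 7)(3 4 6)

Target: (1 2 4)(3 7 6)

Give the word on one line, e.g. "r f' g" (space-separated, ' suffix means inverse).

f f f f

  after f: (1 6 4 7 2 3)
  after f: (1 4 2)(3 6 7)
  after f: (1 7)(2 6)(3 4)
  after f: (1 2 4)(3 7 6)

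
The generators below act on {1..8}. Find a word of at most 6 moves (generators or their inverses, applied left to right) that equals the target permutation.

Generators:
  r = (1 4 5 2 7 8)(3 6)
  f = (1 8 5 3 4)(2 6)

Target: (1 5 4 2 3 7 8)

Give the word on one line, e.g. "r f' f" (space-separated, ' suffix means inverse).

r f' r' f' r'

  after r: (1 4 5 2 7 8)(3 6)
  after f': (1 3 2 7)(4 8)(5 6)
  after r': (1 6 4 7 8)(3 5)
  after f': (1 2 6 3 8 4 7)
  after r': (1 5 4 2 3 7 8)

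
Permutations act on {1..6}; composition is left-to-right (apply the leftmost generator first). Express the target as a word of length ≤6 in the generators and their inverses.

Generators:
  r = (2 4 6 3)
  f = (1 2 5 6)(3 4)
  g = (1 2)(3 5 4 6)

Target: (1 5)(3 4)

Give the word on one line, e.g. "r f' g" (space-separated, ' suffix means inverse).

f' r' r' f

  after f': (1 6 5 2)(3 4)
  after r': (1 4 6 5 3 2)
  after r': (1 2)(5 6)
  after f: (1 5)(3 4)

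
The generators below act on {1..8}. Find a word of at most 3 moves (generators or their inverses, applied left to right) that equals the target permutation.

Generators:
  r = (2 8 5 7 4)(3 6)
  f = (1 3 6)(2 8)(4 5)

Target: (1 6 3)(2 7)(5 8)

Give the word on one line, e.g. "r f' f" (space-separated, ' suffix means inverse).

f' r r

  after f': (1 6 3)(2 8)(4 5)
  after r: (1 3)(2 5)(4 7)
  after r: (1 6 3)(2 7)(5 8)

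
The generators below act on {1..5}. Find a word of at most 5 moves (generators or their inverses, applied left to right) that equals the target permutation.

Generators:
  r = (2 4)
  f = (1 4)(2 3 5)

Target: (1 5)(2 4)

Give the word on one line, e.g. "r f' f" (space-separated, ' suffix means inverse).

r f r f'

  after r: (2 4)
  after f: (1 4 3 5 2)
  after r: (1 2)(3 5 4)
  after f': (1 5)(2 4)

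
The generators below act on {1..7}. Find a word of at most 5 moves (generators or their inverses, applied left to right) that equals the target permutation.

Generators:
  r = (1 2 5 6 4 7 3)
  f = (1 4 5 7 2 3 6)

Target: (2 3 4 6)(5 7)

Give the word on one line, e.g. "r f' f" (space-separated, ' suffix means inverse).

  after f: (1 4 5 7 2 3 6)
  after f: (1 5 2 6 4 7 3)
  after r': (1 2 5)
  after f: (1 3 6)(2 7)(4 5)
  after r: (2 3 4 6)(5 7)

f f r' f r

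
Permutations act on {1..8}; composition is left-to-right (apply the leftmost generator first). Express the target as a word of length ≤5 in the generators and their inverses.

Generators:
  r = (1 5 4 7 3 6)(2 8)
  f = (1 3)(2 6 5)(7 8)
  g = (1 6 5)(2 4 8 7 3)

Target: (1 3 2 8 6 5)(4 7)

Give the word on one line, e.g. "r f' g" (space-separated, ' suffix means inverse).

f' g f g' f'

  after f': (1 3)(2 5 6)(7 8)
  after g: (1 2)(3 6 4 8)
  after f: (1 6 4 7 8)(2 3 5)
  after g': (2 7 4 8 5 3 6)
  after f': (1 3 2 8 6 5)(4 7)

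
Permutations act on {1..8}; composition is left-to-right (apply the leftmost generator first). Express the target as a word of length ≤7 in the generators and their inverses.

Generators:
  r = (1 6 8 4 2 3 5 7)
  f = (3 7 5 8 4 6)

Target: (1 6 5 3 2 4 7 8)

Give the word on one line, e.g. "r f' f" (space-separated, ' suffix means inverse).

  after f: (3 7 5 8 4 6)
  after r': (1 7 3 5 6 2 4)
  after r': (1 5)(2 8 6 4 7)
  after r': (1 3 2 6 8)(4 5 7)
  after f': (1 6 5 3 2 4 7 8)

f r' r' r' f'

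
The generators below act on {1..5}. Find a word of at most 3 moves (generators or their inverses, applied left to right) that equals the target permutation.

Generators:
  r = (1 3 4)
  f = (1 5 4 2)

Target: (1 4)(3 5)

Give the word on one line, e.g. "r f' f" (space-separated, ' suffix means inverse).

  after f: (1 5 4 2)
  after r': (1 5 3)(2 4)
  after f: (1 4)(3 5)

f r' f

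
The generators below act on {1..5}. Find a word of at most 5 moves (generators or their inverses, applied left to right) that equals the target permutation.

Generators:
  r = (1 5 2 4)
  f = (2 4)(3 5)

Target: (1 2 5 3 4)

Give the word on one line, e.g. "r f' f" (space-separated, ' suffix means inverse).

  after r': (1 4 2 5)
  after f: (1 2 3 5)
  after r: (1 4)(2 3)
  after f': (1 2 5 3 4)

r' f r f'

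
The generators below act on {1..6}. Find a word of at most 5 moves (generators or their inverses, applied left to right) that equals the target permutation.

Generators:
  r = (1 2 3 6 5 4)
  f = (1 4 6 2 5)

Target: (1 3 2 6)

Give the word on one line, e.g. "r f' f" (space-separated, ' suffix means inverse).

f' r f' r r

  after f': (1 5 2 6 4)
  after r: (1 4 2 5 3 6)
  after f': (3 4 6 5)
  after r: (1 2 3)(4 5 6)
  after r: (1 3 2 6)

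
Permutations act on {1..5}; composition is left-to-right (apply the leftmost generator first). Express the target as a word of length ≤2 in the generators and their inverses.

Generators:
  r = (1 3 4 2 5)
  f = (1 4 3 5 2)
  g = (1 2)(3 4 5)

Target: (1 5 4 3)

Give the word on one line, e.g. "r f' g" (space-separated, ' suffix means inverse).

g f'

  after g: (1 2)(3 4 5)
  after f': (1 5 4 3)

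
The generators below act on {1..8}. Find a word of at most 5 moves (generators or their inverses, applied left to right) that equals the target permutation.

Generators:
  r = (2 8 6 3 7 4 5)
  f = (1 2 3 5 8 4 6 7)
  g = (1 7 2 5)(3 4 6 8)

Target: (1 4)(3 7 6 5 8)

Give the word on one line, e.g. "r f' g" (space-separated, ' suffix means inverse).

f f f r'

  after f: (1 2 3 5 8 4 6 7)
  after f: (1 3 8 6)(2 5 4 7)
  after f: (1 5 6 2 8 7 3 4)
  after r': (1 4)(3 7 6 5 8)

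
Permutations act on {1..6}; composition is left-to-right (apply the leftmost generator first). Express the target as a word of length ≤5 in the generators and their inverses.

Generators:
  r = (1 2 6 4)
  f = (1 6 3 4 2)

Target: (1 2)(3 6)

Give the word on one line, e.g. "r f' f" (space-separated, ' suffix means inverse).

f' r' r' f

  after f': (1 2 4 3 6)
  after r': (2 6 4 3)
  after r': (1 4 3)
  after f: (1 2)(3 6)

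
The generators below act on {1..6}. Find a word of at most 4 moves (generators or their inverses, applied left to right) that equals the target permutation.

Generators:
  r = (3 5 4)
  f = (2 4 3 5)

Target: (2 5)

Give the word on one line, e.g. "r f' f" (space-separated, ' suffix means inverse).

r f f f

  after r: (3 5 4)
  after f: (2 4 5 3)
  after f: (2 3 4)
  after f: (2 5)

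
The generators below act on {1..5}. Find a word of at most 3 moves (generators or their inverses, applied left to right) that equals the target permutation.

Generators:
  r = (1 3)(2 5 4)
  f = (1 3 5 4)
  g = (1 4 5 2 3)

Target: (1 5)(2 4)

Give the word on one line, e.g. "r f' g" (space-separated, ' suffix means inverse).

  after r: (1 3)(2 5 4)
  after f: (1 5)(2 4)

r f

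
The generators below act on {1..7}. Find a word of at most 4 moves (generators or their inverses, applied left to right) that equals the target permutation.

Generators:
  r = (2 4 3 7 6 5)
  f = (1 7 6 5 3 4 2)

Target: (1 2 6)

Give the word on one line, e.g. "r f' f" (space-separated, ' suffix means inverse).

  after f: (1 7 6 5 3 4 2)
  after r: (1 6 2)(5 7)
  after f: (1 5 6)(2 7 3 4)
  after r: (1 2 6)

f r f r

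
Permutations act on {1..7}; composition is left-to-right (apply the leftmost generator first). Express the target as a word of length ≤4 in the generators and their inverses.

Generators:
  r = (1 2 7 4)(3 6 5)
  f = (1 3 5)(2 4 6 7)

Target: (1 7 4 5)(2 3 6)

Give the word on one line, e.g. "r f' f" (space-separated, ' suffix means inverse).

  after r': (1 4 7 2)(3 5 6)
  after f': (1 2 5 4 6)
  after r: (1 7 4 5)(2 3 6)

r' f' r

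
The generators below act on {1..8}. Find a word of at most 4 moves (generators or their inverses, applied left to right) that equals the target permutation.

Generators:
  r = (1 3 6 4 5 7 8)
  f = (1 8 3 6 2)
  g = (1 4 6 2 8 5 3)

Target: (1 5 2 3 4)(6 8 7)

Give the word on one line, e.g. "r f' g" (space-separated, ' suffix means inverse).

r' g f

  after r': (1 8 7 5 4 6 3)
  after g: (1 5 6)(2 8 7 3 4)
  after f: (1 5 2 3 4)(6 8 7)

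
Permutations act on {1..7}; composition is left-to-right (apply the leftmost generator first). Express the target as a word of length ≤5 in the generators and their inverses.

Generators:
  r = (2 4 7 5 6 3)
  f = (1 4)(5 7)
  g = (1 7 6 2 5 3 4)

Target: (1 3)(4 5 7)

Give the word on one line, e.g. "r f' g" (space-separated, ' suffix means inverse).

g g r

  after g: (1 7 6 2 5 3 4)
  after g: (1 6 5 4 7 2 3)
  after r: (1 3)(4 5 7)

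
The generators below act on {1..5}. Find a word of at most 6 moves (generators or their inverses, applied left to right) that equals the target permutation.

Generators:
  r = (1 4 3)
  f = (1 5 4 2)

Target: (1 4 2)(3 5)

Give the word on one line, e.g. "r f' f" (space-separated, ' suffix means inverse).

  after r': (1 3 4)
  after f': (1 3 5)(2 4)
  after r: (2 3 5 4)
  after r: (1 4 2)(3 5)

r' f' r r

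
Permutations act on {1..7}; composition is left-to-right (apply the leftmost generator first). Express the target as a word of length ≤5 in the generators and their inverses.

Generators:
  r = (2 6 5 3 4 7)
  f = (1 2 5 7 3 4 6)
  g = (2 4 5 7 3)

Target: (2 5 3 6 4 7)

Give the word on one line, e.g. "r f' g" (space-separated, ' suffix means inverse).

g r g'

  after g: (2 4 5 7 3)
  after r: (2 7 4 3 6 5)
  after g': (2 5 3 6 4 7)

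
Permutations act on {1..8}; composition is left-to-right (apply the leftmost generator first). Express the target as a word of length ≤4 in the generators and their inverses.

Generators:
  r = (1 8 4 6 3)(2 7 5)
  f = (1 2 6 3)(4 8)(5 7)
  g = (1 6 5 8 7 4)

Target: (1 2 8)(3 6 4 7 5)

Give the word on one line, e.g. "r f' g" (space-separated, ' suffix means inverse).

r' g r f

  after r': (1 3 6 4 8)(2 5 7)
  after g: (1 3 5 4 7 2 8 6)
  after r: (2 4 5 6 8 3)
  after f: (1 2 8)(3 6 4 7 5)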